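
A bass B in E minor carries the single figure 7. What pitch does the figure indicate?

Counting 6 letter steps above B lands on A; in E minor, that letter is A.

A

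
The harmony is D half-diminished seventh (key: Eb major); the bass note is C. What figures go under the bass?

C is the seventh of D half-diminished seventh, so the chord is in third inversion.
A seventh chord in third inversion is figured 6/4/2, conventionally abbreviated 4/2.

4/2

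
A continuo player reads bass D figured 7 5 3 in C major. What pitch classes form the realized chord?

A third above D in this key is F.
A fifth above D in this key is A.
A seventh above D in this key is C.
Together with the bass D, this spells D minor seventh in root position.

D, F, A, C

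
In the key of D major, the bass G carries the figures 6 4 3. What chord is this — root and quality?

The figures 6 4 3 indicate a seventh chord in second inversion.
In second inversion the root lies a fourth above the bass: a fourth above G in D major is C#.
The chord tones are G, B, C#, E, giving C# half-diminished seventh.

C# half-diminished seventh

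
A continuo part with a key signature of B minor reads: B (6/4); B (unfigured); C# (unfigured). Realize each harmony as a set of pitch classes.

B, E, G | B, D, F# | C#, E, G

B (6/4): B, E, G.
B (5/3): B, D, F#.
C# (5/3): C#, E, G.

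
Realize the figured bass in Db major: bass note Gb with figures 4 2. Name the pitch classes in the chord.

Gb, Ab, C, Eb

The written figures 4 2 are shorthand for 6/4/2: the 6 is implied.
A second above Gb in this key is Ab.
A fourth above Gb in this key is C.
A sixth above Gb in this key is Eb.
Together with the bass Gb, this spells Ab dominant seventh in third inversion.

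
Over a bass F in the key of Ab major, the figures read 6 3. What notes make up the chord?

F, Ab, Db

A third above F in this key is Ab.
A sixth above F in this key is Db.
Together with the bass F, this spells Db major in first inversion.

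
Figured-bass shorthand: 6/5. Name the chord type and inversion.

seventh chord, first inversion

6/5 is shorthand for 6/5/3.
Intervals of 6/5/3 above the bass form a seventh chord; the bass is the third, so this is first inversion.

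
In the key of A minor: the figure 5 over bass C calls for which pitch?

Counting 4 letter steps above C lands on G; in A minor, that letter is G.

G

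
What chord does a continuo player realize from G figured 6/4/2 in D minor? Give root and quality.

A minor seventh

The figures 6/4/2 indicate a seventh chord in third inversion.
In third inversion the root lies a second above the bass: a second above G in D minor is A.
The chord tones are G, A, C, E, giving A minor seventh.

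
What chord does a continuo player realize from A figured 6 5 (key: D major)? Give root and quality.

The figures 6 5 indicate a seventh chord in first inversion.
In first inversion the root lies a sixth above the bass: a sixth above A in D major is F#.
The chord tones are A, C#, E, F#, giving F# minor seventh.

F# minor seventh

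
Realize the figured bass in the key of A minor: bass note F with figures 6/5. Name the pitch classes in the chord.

The written figures 6/5 are shorthand for 6/5/3: the 3 is implied.
A third above F in this key is A.
A fifth above F in this key is C.
A sixth above F in this key is D.
Together with the bass F, this spells D minor seventh in first inversion.

F, A, C, D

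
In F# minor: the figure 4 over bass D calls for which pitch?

G#

Counting 3 letter steps above D lands on G; in F# minor, that letter is G#.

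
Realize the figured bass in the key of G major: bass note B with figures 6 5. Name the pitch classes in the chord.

The written figures 6 5 are shorthand for 6/5/3: the 3 is implied.
A third above B in this key is D.
A fifth above B in this key is F#.
A sixth above B in this key is G.
Together with the bass B, this spells G major seventh in first inversion.

B, D, F#, G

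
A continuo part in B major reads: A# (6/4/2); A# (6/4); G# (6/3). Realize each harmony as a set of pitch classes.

A#, B, D#, F# | A#, D#, F# | G#, B, E

A# (6/4/2): A#, B, D#, F#.
A# (6/4): A#, D#, F#.
G# (6/3): G#, B, E.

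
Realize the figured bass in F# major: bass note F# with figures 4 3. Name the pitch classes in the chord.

The written figures 4 3 are shorthand for 6/4/3: the 6 is implied.
A third above F# in this key is A#.
A fourth above F# in this key is B.
A sixth above F# in this key is D#.
Together with the bass F#, this spells B major seventh in second inversion.

F#, A#, B, D#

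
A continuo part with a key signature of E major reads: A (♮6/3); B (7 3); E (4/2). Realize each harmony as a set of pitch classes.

A, C#, F | B, D#, F#, A | E, F#, A, C#

A (♮6/3): A, C#, F.
B (7/5/3): B, D#, F#, A.
E (6/4/2): E, F#, A, C#.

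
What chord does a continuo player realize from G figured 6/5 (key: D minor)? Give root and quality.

E half-diminished seventh

The figures 6/5 indicate a seventh chord in first inversion.
In first inversion the root lies a sixth above the bass: a sixth above G in D minor is E.
The chord tones are G, Bb, D, E, giving E half-diminished seventh.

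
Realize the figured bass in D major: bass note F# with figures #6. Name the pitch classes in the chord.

The written figures #6 are shorthand for 6/3: the 3 is implied.
A third above F# in this key is A.
A sixth above F# in this key is D, raised to D# by the sharp.
Together with the bass F#, this spells D# diminished in first inversion.

F#, A, D#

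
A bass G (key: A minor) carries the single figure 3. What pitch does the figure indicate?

Counting 2 letter steps above G lands on B; in A minor, that letter is B.

B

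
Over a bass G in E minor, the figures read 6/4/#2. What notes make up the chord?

A second above G in this key is A, raised to A# by the sharp.
A fourth above G in this key is C.
A sixth above G in this key is E.

G, A#, C, E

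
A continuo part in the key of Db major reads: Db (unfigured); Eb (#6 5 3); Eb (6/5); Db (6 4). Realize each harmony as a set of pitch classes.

Db, F, Ab | Eb, Gb, Bb, C# | Eb, Gb, Bb, C | Db, Gb, Bb

Db (5/3): Db, F, Ab.
Eb (#6/5/3): Eb, Gb, Bb, C#.
Eb (6/5/3): Eb, Gb, Bb, C.
Db (6/4): Db, Gb, Bb.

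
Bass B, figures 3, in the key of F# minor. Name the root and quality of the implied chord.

The figures 3 indicate a triad in root position.
In root position the bass is the root, so the root is B.
The chord tones are B, D, F#, giving B minor.

B minor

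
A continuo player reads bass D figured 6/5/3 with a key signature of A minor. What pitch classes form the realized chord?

D, F, A, B

A third above D in this key is F.
A fifth above D in this key is A.
A sixth above D in this key is B.
Together with the bass D, this spells B half-diminished seventh in first inversion.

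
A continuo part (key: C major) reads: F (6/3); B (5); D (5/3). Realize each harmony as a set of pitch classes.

F (6/3): F, A, D.
B (5/3): B, D, F.
D (5/3): D, F, A.

F, A, D | B, D, F | D, F, A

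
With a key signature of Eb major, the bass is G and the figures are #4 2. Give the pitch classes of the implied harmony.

G, Ab, C#, Eb

The written figures #4 2 are shorthand for 6/4/2: the 6 is implied.
A second above G in this key is Ab.
A fourth above G in this key is C, raised to C# by the sharp.
A sixth above G in this key is Eb.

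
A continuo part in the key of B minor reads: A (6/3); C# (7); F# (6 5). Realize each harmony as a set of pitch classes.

A, C#, F# | C#, E, G, B | F#, A, C#, D

A (6/3): A, C#, F#.
C# (7/5/3): C#, E, G, B.
F# (6/5/3): F#, A, C#, D.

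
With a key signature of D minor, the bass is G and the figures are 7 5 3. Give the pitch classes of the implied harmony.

G, Bb, D, F

A third above G in this key is Bb.
A fifth above G in this key is D.
A seventh above G in this key is F.
Together with the bass G, this spells G minor seventh in root position.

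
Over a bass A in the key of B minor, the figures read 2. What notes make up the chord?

A, B, D, F#

The written figures 2 are shorthand for 6/4/2: the 6/4 are implied.
A second above A in this key is B.
A fourth above A in this key is D.
A sixth above A in this key is F#.
Together with the bass A, this spells B minor seventh in third inversion.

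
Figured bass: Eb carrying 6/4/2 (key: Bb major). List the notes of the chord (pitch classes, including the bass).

Eb, F, A, C

A second above Eb in this key is F.
A fourth above Eb in this key is A.
A sixth above Eb in this key is C.
Together with the bass Eb, this spells F dominant seventh in third inversion.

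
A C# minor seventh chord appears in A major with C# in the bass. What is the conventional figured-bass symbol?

C# is the root of C# minor seventh, so the chord is in root position.
A seventh chord in root position is figured 7/5/3, conventionally abbreviated 7.

7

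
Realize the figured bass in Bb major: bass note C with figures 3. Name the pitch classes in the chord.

C, Eb, G

The written figures 3 are shorthand for 5/3: the 5 is implied.
A third above C in this key is Eb.
A fifth above C in this key is G.
Together with the bass C, this spells C minor in root position.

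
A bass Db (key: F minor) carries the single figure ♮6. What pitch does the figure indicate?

B

Counting 5 letter steps above Db lands on B; in F minor, that letter is Bb.
The ♮6 figure makes it natural, giving B.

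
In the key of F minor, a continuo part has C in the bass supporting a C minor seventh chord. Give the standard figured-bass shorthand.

7

C is the root of C minor seventh, so the chord is in root position.
A seventh chord in root position is figured 7/5/3, conventionally abbreviated 7.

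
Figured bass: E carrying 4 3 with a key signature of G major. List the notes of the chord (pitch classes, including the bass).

The written figures 4 3 are shorthand for 6/4/3: the 6 is implied.
A third above E in this key is G.
A fourth above E in this key is A.
A sixth above E in this key is C.
Together with the bass E, this spells A minor seventh in second inversion.

E, G, A, C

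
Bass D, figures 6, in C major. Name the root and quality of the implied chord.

B diminished

The figures 6 indicate a triad in first inversion.
In first inversion the root lies a sixth above the bass: a sixth above D in C major is B.
The chord tones are D, F, B, giving B diminished.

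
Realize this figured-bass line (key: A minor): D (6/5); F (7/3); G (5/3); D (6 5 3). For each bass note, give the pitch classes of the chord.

D (6/5/3): D, F, A, B.
F (7/5/3): F, A, C, E.
G (5/3): G, B, D.
D (6/5/3): D, F, A, B.

D, F, A, B | F, A, C, E | G, B, D | D, F, A, B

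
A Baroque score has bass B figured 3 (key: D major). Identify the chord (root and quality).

The figures 3 indicate a triad in root position.
In root position the bass is the root, so the root is B.
The chord tones are B, D, F#, giving B minor.

B minor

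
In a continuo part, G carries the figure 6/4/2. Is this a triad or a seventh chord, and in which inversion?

Intervals of 6/4/2 above the bass form a seventh chord; the bass is the seventh, so this is third inversion.

seventh chord, third inversion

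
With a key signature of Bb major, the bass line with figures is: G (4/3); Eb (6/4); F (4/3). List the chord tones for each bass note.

G (6/4/3): G, Bb, C, Eb.
Eb (6/4): Eb, A, C.
F (6/4/3): F, A, Bb, D.

G, Bb, C, Eb | Eb, A, C | F, A, Bb, D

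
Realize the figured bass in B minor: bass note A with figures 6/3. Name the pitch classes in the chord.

A third above A in this key is C#.
A sixth above A in this key is F#.
Together with the bass A, this spells F# minor in first inversion.

A, C#, F#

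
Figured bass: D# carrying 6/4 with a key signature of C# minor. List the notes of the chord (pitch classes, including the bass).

D#, G#, B

A fourth above D# in this key is G#.
A sixth above D# in this key is B.
Together with the bass D#, this spells G# minor in second inversion.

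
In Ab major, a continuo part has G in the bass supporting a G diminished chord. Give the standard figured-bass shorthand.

G is the root of G diminished, so the chord is in root position.
A triad in root position is figured 5/3, conventionally abbreviated (no figures — root-position triad).

no figures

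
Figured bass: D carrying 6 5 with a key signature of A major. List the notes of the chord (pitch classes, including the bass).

D, F#, A, B

The written figures 6 5 are shorthand for 6/5/3: the 3 is implied.
A third above D in this key is F#.
A fifth above D in this key is A.
A sixth above D in this key is B.
Together with the bass D, this spells B minor seventh in first inversion.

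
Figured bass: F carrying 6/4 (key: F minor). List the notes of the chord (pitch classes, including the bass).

F, Bb, Db

A fourth above F in this key is Bb.
A sixth above F in this key is Db.
Together with the bass F, this spells Bb minor in second inversion.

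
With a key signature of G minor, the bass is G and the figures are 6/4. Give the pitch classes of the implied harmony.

A fourth above G in this key is C.
A sixth above G in this key is Eb.
Together with the bass G, this spells C minor in second inversion.

G, C, Eb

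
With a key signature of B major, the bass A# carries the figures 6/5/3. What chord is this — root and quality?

F# dominant seventh

The figures 6/5/3 indicate a seventh chord in first inversion.
In first inversion the root lies a sixth above the bass: a sixth above A# in B major is F#.
The chord tones are A#, C#, E, F#, giving F# dominant seventh.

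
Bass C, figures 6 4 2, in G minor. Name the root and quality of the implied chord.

D minor seventh

The figures 6 4 2 indicate a seventh chord in third inversion.
In third inversion the root lies a second above the bass: a second above C in G minor is D.
The chord tones are C, D, F, A, giving D minor seventh.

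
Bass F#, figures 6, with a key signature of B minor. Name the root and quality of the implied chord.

The figures 6 indicate a triad in first inversion.
In first inversion the root lies a sixth above the bass: a sixth above F# in B minor is D.
The chord tones are F#, A, D, giving D major.

D major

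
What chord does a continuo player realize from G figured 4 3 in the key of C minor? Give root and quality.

The figures 4 3 indicate a seventh chord in second inversion.
In second inversion the root lies a fourth above the bass: a fourth above G in C minor is C.
The chord tones are G, Bb, C, Eb, giving C minor seventh.

C minor seventh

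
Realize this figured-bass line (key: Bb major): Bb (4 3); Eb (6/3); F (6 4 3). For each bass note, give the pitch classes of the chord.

Bb, D, Eb, G | Eb, G, C | F, A, Bb, D

Bb (6/4/3): Bb, D, Eb, G.
Eb (6/3): Eb, G, C.
F (6/4/3): F, A, Bb, D.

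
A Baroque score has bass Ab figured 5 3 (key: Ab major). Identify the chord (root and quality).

The figures 5 3 indicate a triad in root position.
In root position the bass is the root, so the root is Ab.
The chord tones are Ab, C, Eb, giving Ab major.

Ab major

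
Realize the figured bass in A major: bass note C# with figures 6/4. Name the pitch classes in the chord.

A fourth above C# in this key is F#.
A sixth above C# in this key is A.
Together with the bass C#, this spells F# minor in second inversion.

C#, F#, A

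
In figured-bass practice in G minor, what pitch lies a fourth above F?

Counting 3 letter steps above F lands on B; in G minor, that letter is Bb.

Bb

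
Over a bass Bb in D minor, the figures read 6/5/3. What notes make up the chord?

A third above Bb in this key is D.
A fifth above Bb in this key is F.
A sixth above Bb in this key is G.
Together with the bass Bb, this spells G minor seventh in first inversion.

Bb, D, F, G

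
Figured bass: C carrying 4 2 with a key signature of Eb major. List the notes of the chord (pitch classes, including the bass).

C, D, F, Ab

The written figures 4 2 are shorthand for 6/4/2: the 6 is implied.
A second above C in this key is D.
A fourth above C in this key is F.
A sixth above C in this key is Ab.
Together with the bass C, this spells D half-diminished seventh in third inversion.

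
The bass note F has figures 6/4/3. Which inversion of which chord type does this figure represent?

Intervals of 6/4/3 above the bass form a seventh chord; the bass is the fifth, so this is second inversion.

seventh chord, second inversion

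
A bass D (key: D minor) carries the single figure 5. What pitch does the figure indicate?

Counting 4 letter steps above D lands on A; in D minor, that letter is A.

A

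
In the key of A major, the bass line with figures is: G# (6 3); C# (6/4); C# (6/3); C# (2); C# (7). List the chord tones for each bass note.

G#, B, E | C#, F#, A | C#, E, A | C#, D, F#, A | C#, E, G#, B

G# (6/3): G#, B, E.
C# (6/4): C#, F#, A.
C# (6/3): C#, E, A.
C# (6/4/2): C#, D, F#, A.
C# (7/5/3): C#, E, G#, B.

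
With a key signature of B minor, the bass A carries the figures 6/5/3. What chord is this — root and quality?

F# minor seventh

The figures 6/5/3 indicate a seventh chord in first inversion.
In first inversion the root lies a sixth above the bass: a sixth above A in B minor is F#.
The chord tones are A, C#, E, F#, giving F# minor seventh.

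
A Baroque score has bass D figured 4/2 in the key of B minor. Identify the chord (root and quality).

E minor seventh

The figures 4/2 indicate a seventh chord in third inversion.
In third inversion the root lies a second above the bass: a second above D in B minor is E.
The chord tones are D, E, G, B, giving E minor seventh.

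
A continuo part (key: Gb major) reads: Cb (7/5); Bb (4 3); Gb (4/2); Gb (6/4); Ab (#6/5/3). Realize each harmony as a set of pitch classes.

Cb (7/5/3): Cb, Eb, Gb, Bb.
Bb (6/4/3): Bb, Db, Eb, Gb.
Gb (6/4/2): Gb, Ab, Cb, Eb.
Gb (6/4): Gb, Cb, Eb.
Ab (#6/5/3): Ab, Cb, Eb, F#.

Cb, Eb, Gb, Bb | Bb, Db, Eb, Gb | Gb, Ab, Cb, Eb | Gb, Cb, Eb | Ab, Cb, Eb, F#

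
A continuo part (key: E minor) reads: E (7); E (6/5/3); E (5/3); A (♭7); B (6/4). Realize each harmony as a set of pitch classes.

E, G, B, D | E, G, B, C | E, G, B | A, C, E, Gb | B, E, G

E (7/5/3): E, G, B, D.
E (6/5/3): E, G, B, C.
E (5/3): E, G, B.
A (b7/5/3): A, C, E, Gb.
B (6/4): B, E, G.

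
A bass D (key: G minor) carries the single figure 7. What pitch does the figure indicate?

Counting 6 letter steps above D lands on C; in G minor, that letter is C.

C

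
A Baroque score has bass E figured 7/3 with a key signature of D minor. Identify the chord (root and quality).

E half-diminished seventh

The figures 7/3 indicate a seventh chord in root position.
In root position the bass is the root, so the root is E.
The chord tones are E, G, Bb, D, giving E half-diminished seventh.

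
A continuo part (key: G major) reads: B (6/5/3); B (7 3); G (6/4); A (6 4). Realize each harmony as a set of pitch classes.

B, D, F#, G | B, D, F#, A | G, C, E | A, D, F#

B (6/5/3): B, D, F#, G.
B (7/5/3): B, D, F#, A.
G (6/4): G, C, E.
A (6/4): A, D, F#.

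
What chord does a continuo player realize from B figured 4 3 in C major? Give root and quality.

The figures 4 3 indicate a seventh chord in second inversion.
In second inversion the root lies a fourth above the bass: a fourth above B in C major is E.
The chord tones are B, D, E, G, giving E minor seventh.

E minor seventh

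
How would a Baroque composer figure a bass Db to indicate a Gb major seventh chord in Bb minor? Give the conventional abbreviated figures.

4/3

Db is the fifth of Gb major seventh, so the chord is in second inversion.
A seventh chord in second inversion is figured 6/4/3, conventionally abbreviated 4/3.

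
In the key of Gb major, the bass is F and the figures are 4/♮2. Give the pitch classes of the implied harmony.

The written figures 4/♮2 are shorthand for 6/4/2: the 6 is implied.
A second above F in this key is Gb, made natural (G) by the ♮ figure.
A fourth above F in this key is Bb.
A sixth above F in this key is Db.
Together with the bass F, this spells G half-diminished seventh in third inversion.

F, G, Bb, Db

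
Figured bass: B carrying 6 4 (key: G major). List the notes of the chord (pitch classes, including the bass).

B, E, G

A fourth above B in this key is E.
A sixth above B in this key is G.
Together with the bass B, this spells E minor in second inversion.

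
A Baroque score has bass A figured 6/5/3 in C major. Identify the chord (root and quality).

F major seventh

The figures 6/5/3 indicate a seventh chord in first inversion.
In first inversion the root lies a sixth above the bass: a sixth above A in C major is F.
The chord tones are A, C, E, F, giving F major seventh.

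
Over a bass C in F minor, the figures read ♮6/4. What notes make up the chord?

A fourth above C in this key is F.
A sixth above C in this key is Ab, made natural (A) by the ♮ figure.
Together with the bass C, this spells F major in second inversion.

C, F, A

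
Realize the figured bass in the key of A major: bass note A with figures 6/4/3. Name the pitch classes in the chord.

A, C#, D, F#

A third above A in this key is C#.
A fourth above A in this key is D.
A sixth above A in this key is F#.
Together with the bass A, this spells D major seventh in second inversion.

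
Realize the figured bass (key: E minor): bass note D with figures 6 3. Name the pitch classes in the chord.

A third above D in this key is F#.
A sixth above D in this key is B.
Together with the bass D, this spells B minor in first inversion.

D, F#, B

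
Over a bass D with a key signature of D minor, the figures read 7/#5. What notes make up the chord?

The written figures 7/#5 are shorthand for 7/5/3: the 3 is implied.
A third above D in this key is F.
A fifth above D in this key is A, raised to A# by the sharp.
A seventh above D in this key is C.

D, F, A#, C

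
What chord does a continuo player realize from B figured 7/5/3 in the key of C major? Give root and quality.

The figures 7/5/3 indicate a seventh chord in root position.
In root position the bass is the root, so the root is B.
The chord tones are B, D, F, A, giving B half-diminished seventh.

B half-diminished seventh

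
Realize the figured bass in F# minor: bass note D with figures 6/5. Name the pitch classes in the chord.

The written figures 6/5 are shorthand for 6/5/3: the 3 is implied.
A third above D in this key is F#.
A fifth above D in this key is A.
A sixth above D in this key is B.
Together with the bass D, this spells B minor seventh in first inversion.

D, F#, A, B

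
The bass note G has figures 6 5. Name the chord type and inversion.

seventh chord, first inversion

6 5 is shorthand for 6/5/3.
Intervals of 6/5/3 above the bass form a seventh chord; the bass is the third, so this is first inversion.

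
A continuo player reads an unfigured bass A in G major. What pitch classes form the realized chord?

A, C, E

An unfigured bass implies 5/3.
A third above A in this key is C.
A fifth above A in this key is E.
Together with the bass A, this spells A minor in root position.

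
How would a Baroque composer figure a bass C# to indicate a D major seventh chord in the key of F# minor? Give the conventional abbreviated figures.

C# is the seventh of D major seventh, so the chord is in third inversion.
A seventh chord in third inversion is figured 6/4/2, conventionally abbreviated 4/2.

4/2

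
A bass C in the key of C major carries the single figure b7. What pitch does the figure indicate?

Bb

Counting 6 letter steps above C lands on B; in C major, that letter is B.
The b7 figure lowers it a semitone, giving Bb.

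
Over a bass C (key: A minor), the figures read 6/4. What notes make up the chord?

A fourth above C in this key is F.
A sixth above C in this key is A.
Together with the bass C, this spells F major in second inversion.

C, F, A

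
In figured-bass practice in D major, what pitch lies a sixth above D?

Counting 5 letter steps above D lands on B; in D major, that letter is B.

B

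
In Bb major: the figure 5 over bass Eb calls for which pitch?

Counting 4 letter steps above Eb lands on B; in Bb major, that letter is Bb.

Bb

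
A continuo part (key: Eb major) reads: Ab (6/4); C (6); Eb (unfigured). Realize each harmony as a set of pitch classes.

Ab (6/4): Ab, D, F.
C (6/3): C, Eb, Ab.
Eb (5/3): Eb, G, Bb.

Ab, D, F | C, Eb, Ab | Eb, G, Bb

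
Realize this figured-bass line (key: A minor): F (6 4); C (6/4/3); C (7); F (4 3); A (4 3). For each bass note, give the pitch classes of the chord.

F (6/4): F, B, D.
C (6/4/3): C, E, F, A.
C (7/5/3): C, E, G, B.
F (6/4/3): F, A, B, D.
A (6/4/3): A, C, D, F.

F, B, D | C, E, F, A | C, E, G, B | F, A, B, D | A, C, D, F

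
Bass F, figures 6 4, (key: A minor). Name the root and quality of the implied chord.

B diminished

The figures 6 4 indicate a triad in second inversion.
In second inversion the root lies a fourth above the bass: a fourth above F in A minor is B.
The chord tones are F, B, D, giving B diminished.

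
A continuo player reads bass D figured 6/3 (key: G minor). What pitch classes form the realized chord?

A third above D in this key is F.
A sixth above D in this key is Bb.
Together with the bass D, this spells Bb major in first inversion.

D, F, Bb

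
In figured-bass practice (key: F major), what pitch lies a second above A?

Bb

Counting 1 letter step above A lands on B; in F major, that letter is Bb.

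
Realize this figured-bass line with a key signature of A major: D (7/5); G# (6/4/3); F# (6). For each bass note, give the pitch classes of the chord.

D (7/5/3): D, F#, A, C#.
G# (6/4/3): G#, B, C#, E.
F# (6/3): F#, A, D.

D, F#, A, C# | G#, B, C#, E | F#, A, D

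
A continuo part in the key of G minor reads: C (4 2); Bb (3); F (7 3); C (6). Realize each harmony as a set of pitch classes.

C (6/4/2): C, D, F, A.
Bb (5/3): Bb, D, F.
F (7/5/3): F, A, C, Eb.
C (6/3): C, Eb, A.

C, D, F, A | Bb, D, F | F, A, C, Eb | C, Eb, A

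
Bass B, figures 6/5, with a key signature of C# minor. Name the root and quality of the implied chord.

G# minor seventh

The figures 6/5 indicate a seventh chord in first inversion.
In first inversion the root lies a sixth above the bass: a sixth above B in C# minor is G#.
The chord tones are B, D#, F#, G#, giving G# minor seventh.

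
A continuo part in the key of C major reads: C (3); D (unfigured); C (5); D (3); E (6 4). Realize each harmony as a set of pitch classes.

C, E, G | D, F, A | C, E, G | D, F, A | E, A, C

C (5/3): C, E, G.
D (5/3): D, F, A.
C (5/3): C, E, G.
D (5/3): D, F, A.
E (6/4): E, A, C.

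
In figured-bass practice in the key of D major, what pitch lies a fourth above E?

Counting 3 letter steps above E lands on A; in D major, that letter is A.

A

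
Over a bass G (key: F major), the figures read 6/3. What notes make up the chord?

A third above G in this key is Bb.
A sixth above G in this key is E.
Together with the bass G, this spells E diminished in first inversion.

G, Bb, E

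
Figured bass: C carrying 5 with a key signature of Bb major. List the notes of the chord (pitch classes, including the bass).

C, Eb, G

The written figures 5 are shorthand for 5/3: the 3 is implied.
A third above C in this key is Eb.
A fifth above C in this key is G.
Together with the bass C, this spells C minor in root position.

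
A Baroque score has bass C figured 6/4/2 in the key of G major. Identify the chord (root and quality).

The figures 6/4/2 indicate a seventh chord in third inversion.
In third inversion the root lies a second above the bass: a second above C in G major is D.
The chord tones are C, D, F#, A, giving D dominant seventh.

D dominant seventh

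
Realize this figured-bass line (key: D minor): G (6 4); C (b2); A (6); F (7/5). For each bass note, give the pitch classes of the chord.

G (6/4): G, C, E.
C (6/4/b2): C, Db, F, A.
A (6/3): A, C, F.
F (7/5/3): F, A, C, E.

G, C, E | C, Db, F, A | A, C, F | F, A, C, E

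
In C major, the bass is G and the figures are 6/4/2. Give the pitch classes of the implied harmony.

A second above G in this key is A.
A fourth above G in this key is C.
A sixth above G in this key is E.
Together with the bass G, this spells A minor seventh in third inversion.

G, A, C, E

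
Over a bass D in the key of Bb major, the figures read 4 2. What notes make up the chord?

The written figures 4 2 are shorthand for 6/4/2: the 6 is implied.
A second above D in this key is Eb.
A fourth above D in this key is G.
A sixth above D in this key is Bb.
Together with the bass D, this spells Eb major seventh in third inversion.

D, Eb, G, Bb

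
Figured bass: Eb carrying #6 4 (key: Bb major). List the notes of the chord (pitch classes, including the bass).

A fourth above Eb in this key is A.
A sixth above Eb in this key is C, raised to C# by the sharp.

Eb, A, C#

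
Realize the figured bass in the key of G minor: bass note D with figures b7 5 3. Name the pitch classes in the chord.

A third above D in this key is F.
A fifth above D in this key is A.
A seventh above D in this key is C, lowered to Cb by the flat.

D, F, A, Cb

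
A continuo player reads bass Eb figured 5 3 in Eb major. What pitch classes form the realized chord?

Eb, G, Bb

A third above Eb in this key is G.
A fifth above Eb in this key is Bb.
Together with the bass Eb, this spells Eb major in root position.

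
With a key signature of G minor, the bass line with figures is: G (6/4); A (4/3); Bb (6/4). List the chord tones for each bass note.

G, C, Eb | A, C, D, F | Bb, Eb, G

G (6/4): G, C, Eb.
A (6/4/3): A, C, D, F.
Bb (6/4): Bb, Eb, G.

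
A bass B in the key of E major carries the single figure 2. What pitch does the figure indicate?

C#

Counting 1 letter step above B lands on C; in E major, that letter is C#.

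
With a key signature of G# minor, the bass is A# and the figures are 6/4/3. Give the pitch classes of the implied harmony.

A third above A# in this key is C#.
A fourth above A# in this key is D#.
A sixth above A# in this key is F#.
Together with the bass A#, this spells D# minor seventh in second inversion.

A#, C#, D#, F#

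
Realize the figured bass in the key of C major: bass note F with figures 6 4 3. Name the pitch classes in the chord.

A third above F in this key is A.
A fourth above F in this key is B.
A sixth above F in this key is D.
Together with the bass F, this spells B half-diminished seventh in second inversion.

F, A, B, D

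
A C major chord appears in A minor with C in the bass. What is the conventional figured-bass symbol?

no figures

C is the root of C major, so the chord is in root position.
A triad in root position is figured 5/3, conventionally abbreviated (no figures — root-position triad).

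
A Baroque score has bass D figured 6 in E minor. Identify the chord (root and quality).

The figures 6 indicate a triad in first inversion.
In first inversion the root lies a sixth above the bass: a sixth above D in E minor is B.
The chord tones are D, F#, B, giving B minor.

B minor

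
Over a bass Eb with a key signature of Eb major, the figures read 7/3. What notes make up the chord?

Eb, G, Bb, D

The written figures 7/3 are shorthand for 7/5/3: the 5 is implied.
A third above Eb in this key is G.
A fifth above Eb in this key is Bb.
A seventh above Eb in this key is D.
Together with the bass Eb, this spells Eb major seventh in root position.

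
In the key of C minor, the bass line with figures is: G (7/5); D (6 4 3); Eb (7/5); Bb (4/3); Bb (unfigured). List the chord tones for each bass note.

G, Bb, D, F | D, F, G, Bb | Eb, G, Bb, D | Bb, D, Eb, G | Bb, D, F

G (7/5/3): G, Bb, D, F.
D (6/4/3): D, F, G, Bb.
Eb (7/5/3): Eb, G, Bb, D.
Bb (6/4/3): Bb, D, Eb, G.
Bb (5/3): Bb, D, F.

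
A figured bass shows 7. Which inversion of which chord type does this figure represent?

seventh chord, root position

7 is shorthand for 7/5/3.
Intervals of 7/5/3 above the bass form a seventh chord; the bass is the root, so this is root position.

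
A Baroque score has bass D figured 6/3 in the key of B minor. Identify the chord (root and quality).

B minor

The figures 6/3 indicate a triad in first inversion.
In first inversion the root lies a sixth above the bass: a sixth above D in B minor is B.
The chord tones are D, F#, B, giving B minor.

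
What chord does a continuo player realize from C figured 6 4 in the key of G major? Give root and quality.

The figures 6 4 indicate a triad in second inversion.
In second inversion the root lies a fourth above the bass: a fourth above C in G major is F#.
The chord tones are C, F#, A, giving F# diminished.

F# diminished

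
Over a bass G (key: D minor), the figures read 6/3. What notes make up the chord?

G, Bb, E

A third above G in this key is Bb.
A sixth above G in this key is E.
Together with the bass G, this spells E diminished in first inversion.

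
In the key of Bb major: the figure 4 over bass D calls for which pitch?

Counting 3 letter steps above D lands on G; in Bb major, that letter is G.

G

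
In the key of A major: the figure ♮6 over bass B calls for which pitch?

G

Counting 5 letter steps above B lands on G; in A major, that letter is G#.
The ♮6 figure makes it natural, giving G.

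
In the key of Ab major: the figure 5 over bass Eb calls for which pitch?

Bb

Counting 4 letter steps above Eb lands on B; in Ab major, that letter is Bb.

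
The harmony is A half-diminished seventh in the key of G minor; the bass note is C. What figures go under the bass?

C is the third of A half-diminished seventh, so the chord is in first inversion.
A seventh chord in first inversion is figured 6/5/3, conventionally abbreviated 6/5.

6/5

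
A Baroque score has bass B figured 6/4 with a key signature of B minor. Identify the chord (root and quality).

E minor

The figures 6/4 indicate a triad in second inversion.
In second inversion the root lies a fourth above the bass: a fourth above B in B minor is E.
The chord tones are B, E, G, giving E minor.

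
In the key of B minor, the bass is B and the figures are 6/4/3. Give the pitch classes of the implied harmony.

B, D, E, G

A third above B in this key is D.
A fourth above B in this key is E.
A sixth above B in this key is G.
Together with the bass B, this spells E minor seventh in second inversion.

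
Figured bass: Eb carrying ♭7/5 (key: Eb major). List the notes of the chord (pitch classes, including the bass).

The written figures ♭7/5 are shorthand for 7/5/3: the 3 is implied.
A third above Eb in this key is G.
A fifth above Eb in this key is Bb.
A seventh above Eb in this key is D, lowered to Db by the flat.
Together with the bass Eb, this spells Eb dominant seventh in root position.

Eb, G, Bb, Db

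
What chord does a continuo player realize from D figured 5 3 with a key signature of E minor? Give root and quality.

The figures 5 3 indicate a triad in root position.
In root position the bass is the root, so the root is D.
The chord tones are D, F#, A, giving D major.

D major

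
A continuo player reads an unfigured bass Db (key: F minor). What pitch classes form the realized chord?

An unfigured bass implies 5/3.
A third above Db in this key is F.
A fifth above Db in this key is Ab.
Together with the bass Db, this spells Db major in root position.

Db, F, Ab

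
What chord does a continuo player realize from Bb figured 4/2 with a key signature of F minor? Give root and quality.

The figures 4/2 indicate a seventh chord in third inversion.
In third inversion the root lies a second above the bass: a second above Bb in F minor is C.
The chord tones are Bb, C, Eb, G, giving C minor seventh.

C minor seventh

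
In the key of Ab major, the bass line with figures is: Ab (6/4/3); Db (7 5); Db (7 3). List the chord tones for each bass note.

Ab (6/4/3): Ab, C, Db, F.
Db (7/5/3): Db, F, Ab, C.
Db (7/5/3): Db, F, Ab, C.

Ab, C, Db, F | Db, F, Ab, C | Db, F, Ab, C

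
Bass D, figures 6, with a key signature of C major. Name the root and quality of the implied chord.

B diminished

The figures 6 indicate a triad in first inversion.
In first inversion the root lies a sixth above the bass: a sixth above D in C major is B.
The chord tones are D, F, B, giving B diminished.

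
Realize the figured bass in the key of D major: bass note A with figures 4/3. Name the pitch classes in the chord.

The written figures 4/3 are shorthand for 6/4/3: the 6 is implied.
A third above A in this key is C#.
A fourth above A in this key is D.
A sixth above A in this key is F#.
Together with the bass A, this spells D major seventh in second inversion.

A, C#, D, F#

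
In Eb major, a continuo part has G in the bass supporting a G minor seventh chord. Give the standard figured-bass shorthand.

G is the root of G minor seventh, so the chord is in root position.
A seventh chord in root position is figured 7/5/3, conventionally abbreviated 7.

7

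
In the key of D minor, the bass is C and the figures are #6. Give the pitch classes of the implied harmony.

The written figures #6 are shorthand for 6/3: the 3 is implied.
A third above C in this key is E.
A sixth above C in this key is A, raised to A# by the sharp.

C, E, A#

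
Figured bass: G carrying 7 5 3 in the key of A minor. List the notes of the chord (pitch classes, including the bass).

A third above G in this key is B.
A fifth above G in this key is D.
A seventh above G in this key is F.
Together with the bass G, this spells G dominant seventh in root position.

G, B, D, F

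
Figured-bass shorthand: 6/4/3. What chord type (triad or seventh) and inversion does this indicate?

seventh chord, second inversion

Intervals of 6/4/3 above the bass form a seventh chord; the bass is the fifth, so this is second inversion.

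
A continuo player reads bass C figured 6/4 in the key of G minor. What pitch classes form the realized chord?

C, F, A

A fourth above C in this key is F.
A sixth above C in this key is A.
Together with the bass C, this spells F major in second inversion.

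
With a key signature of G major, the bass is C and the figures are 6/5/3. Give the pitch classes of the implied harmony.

A third above C in this key is E.
A fifth above C in this key is G.
A sixth above C in this key is A.
Together with the bass C, this spells A minor seventh in first inversion.

C, E, G, A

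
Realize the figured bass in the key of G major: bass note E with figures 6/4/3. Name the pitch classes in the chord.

A third above E in this key is G.
A fourth above E in this key is A.
A sixth above E in this key is C.
Together with the bass E, this spells A minor seventh in second inversion.

E, G, A, C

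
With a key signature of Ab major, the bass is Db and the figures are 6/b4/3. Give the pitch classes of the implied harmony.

Db, F, Gb, Bb

A third above Db in this key is F.
A fourth above Db in this key is G, lowered to Gb by the flat.
A sixth above Db in this key is Bb.
Together with the bass Db, this spells Gb major seventh in second inversion.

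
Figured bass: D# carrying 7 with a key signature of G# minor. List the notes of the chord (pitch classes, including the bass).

D#, F#, A#, C#

The written figures 7 are shorthand for 7/5/3: the 5/3 are implied.
A third above D# in this key is F#.
A fifth above D# in this key is A#.
A seventh above D# in this key is C#.
Together with the bass D#, this spells D# minor seventh in root position.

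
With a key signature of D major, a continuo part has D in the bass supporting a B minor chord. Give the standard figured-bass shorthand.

6

D is the third of B minor, so the chord is in first inversion.
A triad in first inversion is figured 6/3, conventionally abbreviated 6.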